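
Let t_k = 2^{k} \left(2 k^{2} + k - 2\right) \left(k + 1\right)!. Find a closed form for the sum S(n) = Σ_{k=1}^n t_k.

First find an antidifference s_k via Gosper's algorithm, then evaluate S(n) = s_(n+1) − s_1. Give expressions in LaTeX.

t_(k+1)/t_k = 2*(k + 2)*(k + 2*(k + 1)**2 - 1)/(2*k**2 + k - 2).
So A=2*k + 4 and B=1, with C=k**2 + k/2 - 1.
f must satisfy (2*k + 4)·f(k+1) − (1)·f(k) = k**2 + k/2 - 1.
From deg A=1, deg B=0, deg C=2: d=1.
Coefficient equations give f(k) = (k - 2)/2.
Get s_k = R·t_k = 2**k*(k - 2)*factorial(k + 1) with R(k) = B(k−1)f(k)/C(k) = (k - 2)/(2*k**2 + k - 2).
Δs = 2**k*(2*k**2 + k - 2)*factorial(k + 1), as required.
Σ_(k=1)^n t_k = s_(n+1) − s_(1) = (2**(n + 1)*(n - 1)*factorial(n + 2)) − (-4), i.e. 2*2**n*n*factorial(n + 2) - 2*2**n*factorial(n + 2) + 4.

S(n) = 2 \cdot 2^{n} n \left(n + 2\right)! - 2 \cdot 2^{n} \left(n + 2\right)! + 4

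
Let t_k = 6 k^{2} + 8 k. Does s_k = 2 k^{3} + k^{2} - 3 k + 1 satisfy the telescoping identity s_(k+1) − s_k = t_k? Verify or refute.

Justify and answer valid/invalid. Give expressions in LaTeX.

s_(k+1) = 2*k**3 + 7*k**2 + 5*k + 1
s_(k+1) − s_k = 2*k*(3*k + 4)
(s_(k+1) − s_k) − t_k = 0

valid; difference matches t_k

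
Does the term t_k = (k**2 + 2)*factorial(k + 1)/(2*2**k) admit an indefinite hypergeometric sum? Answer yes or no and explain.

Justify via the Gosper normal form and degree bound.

Step 1: r(k) = (k + 2)*((k + 1)**2 + 2)/(2*(k**2 + 2)).
Normal form (A,B,C) = (k/2 + 1, 1, k**2 + 2).
Solve (k/2 + 1)·f(k+1) − (1)·f(k) = k**2 + 2.
d = 1 from the (1,0,2) case.
Match coefficients ⇒ f(k) = 2*(k - 1).
Then R = B(k−1)f/C = 2*(k - 1)/(k**2 + 2), so s_k = R(k)·t_k = (k - 1)*factorial(k + 1)/2**k.
Verify: (k**2 + 2)*factorial(k + 1)/(2*2**k) matches t_k.

Yes. s_k = (k - 1)*factorial(k + 1)/2**k.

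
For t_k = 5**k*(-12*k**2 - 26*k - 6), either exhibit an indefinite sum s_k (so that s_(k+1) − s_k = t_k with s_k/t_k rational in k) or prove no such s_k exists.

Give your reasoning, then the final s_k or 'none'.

The ratio is 5*(6*k**2 + 25*k + 22)/(6*k**2 + 13*k + 3).
Normal form (A,B,C) = (5, 1, k**2 + 13*k/6 + 1/2).
Solve (5)·f(k+1) − (1)·f(k) = k**2 + 13*k/6 + 1/2.
d = 2 from the (0,0,2) case.
Match coefficients ⇒ f(k) = (3*k**2 - k - 1)/12.
Then R = B(k−1)f/C = (3*k**2 - k - 1)/(2*(6*k**2 + 13*k + 3)), so s_k = R(k)·t_k = 5**k*(-3*k**2 + k + 1).
Check: Δs_k = 5**k*(-12*k**2 - 26*k - 6). ✓

s_k = 5**k*(-3*k**2 + k + 1)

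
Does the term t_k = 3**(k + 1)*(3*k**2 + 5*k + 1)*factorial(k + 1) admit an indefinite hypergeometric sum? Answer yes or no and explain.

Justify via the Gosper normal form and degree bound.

Yes. s_k = 3**(k + 1)*(k - 1)*factorial(k + 1).

Step 1: r(k) = 3*(3*k**3 + 17*k**2 + 31*k + 18)/(3*k**2 + 5*k + 1).
Factor: A=3*k + 6; B=1; C=k**2 + 5*k/3 + 1/3.
Key eq: (3*k + 6)·f(k+1) = (1)·f(k) + (k**2 + 5*k/3 + 1/3).
From deg A=1, deg B=0, deg C=2: d=1.
Solve for f: f(k) = (k - 1)/3 (degree 1 ≤ 1).
Then R = B(k−1)f/C = (k - 1)/(3*k**2 + 5*k + 1), so s_k = R(k)·t_k = 3**(k + 1)*(k - 1)*factorial(k + 1).
Δs = 3**(k + 1)*(3*k**2 + 5*k + 1)*factorial(k + 1), as required.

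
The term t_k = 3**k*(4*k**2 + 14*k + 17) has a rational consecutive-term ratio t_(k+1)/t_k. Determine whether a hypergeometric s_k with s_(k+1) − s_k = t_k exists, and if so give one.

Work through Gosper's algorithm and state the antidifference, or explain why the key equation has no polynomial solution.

s_k = 3**k*(2*k**2 + k + 4)

r(k) = 3*(4*k**2 + 22*k + 35)/(4*k**2 + 14*k + 17) after simplifying.
Factor: A=3; B=1; C=k**2 + 7*k/2 + 17/4.
Need (3)·f(k+1) − (1)·f(k) = k**2 + 7*k/2 + 17/4.
Bound: deg f ≤ 2.
Match coefficients ⇒ f(k) = (2*k**2 + k + 4)/4.
Certificate R = B(k−1)f/C = (2*k**2 + k + 4)/(4*k**2 + 14*k + 17) gives s_k = 3**k*(2*k**2 + k + 4).
Check: Δs_k = 3**k*(4*k**2 + 14*k + 17). ✓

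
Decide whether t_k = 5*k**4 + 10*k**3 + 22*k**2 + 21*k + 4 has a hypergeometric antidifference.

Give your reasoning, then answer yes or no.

Yes. s_k = k*(k**4 + 4*k**2 + 2*k - 3).

The ratio is (5*k**4 + 30*k**3 + 82*k**2 + 115*k + 62)/(5*k**4 + 10*k**3 + 22*k**2 + 21*k + 4).
Normal form (A,B,C) = (1, 1, k**4 + 2*k**3 + 22*k**2/5 + 21*k/5 + 4/5).
Set up (1)·f(k+1) − (1)·f(k) − (k**4 + 2*k**3 + 22*k**2/5 + 21*k/5 + 4/5) = 0.
From deg A=0, deg B=0, deg C=4: d=5.
Match coefficients ⇒ f(k) = k*(k + 1)*(k**3 - k**2 + 5*k - 3)/5.
R(k) = B(k−1)·f(k)/C(k) = k*(k**3 - k**2 + 5*k - 3)/(5*k**3 + 5*k**2 + 17*k + 4); s_k = R·t_k = k*(k**4 + 4*k**2 + 2*k - 3).
Δs = 5*k**4 + 10*k**3 + 22*k**2 + 21*k + 4, as required.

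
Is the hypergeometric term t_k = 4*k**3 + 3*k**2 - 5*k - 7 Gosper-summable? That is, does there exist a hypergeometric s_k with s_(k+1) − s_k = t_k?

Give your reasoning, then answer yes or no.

Yes. s_k = k*(k**3 - k**2 - 3*k - 4).

The ratio is (4*k**3 + 15*k**2 + 13*k - 5)/(4*k**3 + 3*k**2 - 5*k - 7).
Gosper form: A/B · C(k+1)/C(k) with A=1, B=1, C=k**3 + 3*k**2/4 - 5*k/4 - 7/4.
f must satisfy (1)·f(k+1) − (1)·f(k) = k**3 + 3*k**2/4 - 5*k/4 - 7/4.
deg f ≤ 4 (via 0,0,3).
A polynomial solution: f(k) = k*(k**3 - k**2 - 3*k - 4)/4.
So s_k = (B(k−1)f/C)·t_k = (k*(k**3 - k**2 - 3*k - 4)/(4*k**3 + 3*k**2 - 5*k - 7))·t_k = k*(k**3 - k**2 - 3*k - 4).
s_(k+1) − s_k = 4*k**3 + 3*k**2 - 5*k - 7 = t_k.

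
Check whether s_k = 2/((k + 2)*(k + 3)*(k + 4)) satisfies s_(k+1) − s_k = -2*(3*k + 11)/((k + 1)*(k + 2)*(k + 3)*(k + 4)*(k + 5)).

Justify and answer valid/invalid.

s_(k+1) = 2/((k + 3)*(k + 4)*(k + 5))
s_(k+1) − s_k = -6/((k + 2)*(k + 3)*(k + 4)*(k + 5))
(s_(k+1) − s_k) − t_k = 16/((k + 1)*(k + 2)*(k + 3)*(k + 4)*(k + 5))

Invalid: residual 16/(k**5 + 15*k**4 + 85*k**3 + 225*k**2 + 274*k + 120) ≠ 0.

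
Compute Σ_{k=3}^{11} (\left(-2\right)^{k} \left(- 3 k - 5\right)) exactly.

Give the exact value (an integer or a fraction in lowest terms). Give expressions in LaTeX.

Σ = 53280

Ratio r(k) = 2*(-3*k - 8)/(3*k + 5).
Factor: A=-2; B=1; C=k + 5/3.
Set up (-2)·f(k+1) − (1)·f(k) − (k + 5/3) = 0.
Degrees (0,0,1) ⇒ d ≤ 1.
Solving with deg f ≤ 1: f(k) = -(k + 1)/3.
Get s_k = R·t_k = (-2)**k*(k + 1) with R(k) = B(k−1)f(k)/C(k) = -(k + 1)/(3*k + 5).
Δs = (-2)**k*(-3*k - 5), as required.
Σ_(k=3)^(11) t_k = s_(12) − s_(3) = 53248 − (-32) = 53280.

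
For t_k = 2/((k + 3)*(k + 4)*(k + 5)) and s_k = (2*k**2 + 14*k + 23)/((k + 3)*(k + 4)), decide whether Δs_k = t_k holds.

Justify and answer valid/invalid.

Valid — Δs_k = t_k.

s_(k+1) = (14*k + 2*(k + 1)**2 + 37)/((k + 4)*(k + 5))
s_(k+1) − s_k = 2/(k**3 + 12*k**2 + 47*k + 60)
(s_(k+1) − s_k) − t_k = 0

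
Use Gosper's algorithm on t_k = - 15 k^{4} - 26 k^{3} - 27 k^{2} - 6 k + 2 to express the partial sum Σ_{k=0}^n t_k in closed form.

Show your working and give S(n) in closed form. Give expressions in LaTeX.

S(n) = - 3 n^{5} - 14 n^{4} - 27 n^{3} - 23 n^{2} - 5 n + 2

t_(k+1)/t_k = (15*k**4 + 86*k**3 + 195*k**2 + 198*k + 72)/(15*k**4 + 26*k**3 + 27*k**2 + 6*k - 2).
A = 1, B = 1, C = k**4 + 26*k**3/15 + 9*k**2/5 + 2*k/5 - 2/15.
Key eq: (1)·f(k+1) = (1)·f(k) + (k**4 + 26*k**3/15 + 9*k**2/5 + 2*k/5 - 2/15).
From deg A=0, deg B=0, deg C=4: d=5.
Coefficient equations give f(k) = k*(3*k**4 - k**3 + k**2 - 4*k - 1)/15.
R(k) = B(k−1)·f(k)/C(k) = k*(3*k**4 - k**3 + k**2 - 4*k - 1)/(15*k**4 + 26*k**3 + 27*k**2 + 6*k - 2); s_k = R·t_k = k*(-3*k**4 + k**3 - k**2 + 4*k + 1).
Check: Δs_k = -15*k**4 - 26*k**3 - 27*k**2 - 6*k + 2. ✓
Evaluate: s_(n+1) = -3*n**5 - 14*n**4 - 27*n**3 - 23*n**2 - 5*n + 2; subtract s_(0) = 0 ⇒ S(n) = -3*n**5 - 14*n**4 - 27*n**3 - 23*n**2 - 5*n + 2.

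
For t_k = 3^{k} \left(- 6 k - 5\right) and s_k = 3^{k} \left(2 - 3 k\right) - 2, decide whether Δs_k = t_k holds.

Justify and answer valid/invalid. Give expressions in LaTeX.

s_(k+1) = -3*3**k*(3*k + 1) - 2
s_(k+1) − s_k = 3**k*(-6*k - 5)
(s_(k+1) − s_k) − t_k = 0

valid (s_(k+1) − s_k reduces to t_k)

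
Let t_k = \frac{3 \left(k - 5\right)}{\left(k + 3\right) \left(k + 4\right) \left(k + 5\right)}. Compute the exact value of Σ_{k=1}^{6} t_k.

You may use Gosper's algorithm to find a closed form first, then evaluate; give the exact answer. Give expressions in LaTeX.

Σ = -9/55

Step 1: r(k) = (k - 4)*(k + 3)/((k - 5)*(k + 6)).
A = k + 3, B = k + 6, C = k - 5.
Key eq: (k + 3)·f(k+1) = (k + 5)·f(k) + (k - 5).
Bound: deg f ≤ 2.
A polynomial solution: f(k) = -k*(k + 19)/12.
Certificate R = B(k−1)f/C = -k*(k + 5)*(k + 19)/(12*(k - 5)) gives s_k = k*(-k - 19)/(4*(k + 3)*(k + 4)).
Check: Δs_k = 3*(k - 5)/(k**3 + 12*k**2 + 47*k + 60). ✓
Evaluate s at k=7 and k=1: -91/220 and -1/4; difference -9/55.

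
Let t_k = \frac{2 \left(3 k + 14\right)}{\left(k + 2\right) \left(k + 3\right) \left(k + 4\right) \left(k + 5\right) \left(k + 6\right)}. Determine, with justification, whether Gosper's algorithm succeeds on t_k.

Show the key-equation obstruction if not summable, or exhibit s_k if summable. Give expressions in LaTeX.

Ratio r(k) = (k + 2)*(3*k + 17)/((k + 7)*(3*k + 14)).
Take A(k)=k + 2, B(k)=k + 7, C(k)=k + 14/3.
Solve (k + 2)·f(k+1) − (k + 6)·f(k) = k + 14/3.
deg f ≤ 4 (via 1,1,1).
Match coefficients ⇒ f(k) = k*(k + 4)*(k**2 + 10*k + 31)/90.
R(k) = B(k−1)·f(k)/C(k) = k*(k + 4)*(k + 6)*(k**2 + 10*k + 31)/(30*(3*k + 14)); s_k = R·t_k = k*(k**2 + 10*k + 31)/(15*(k**3 + 10*k**2 + 31*k + 30)).
Check: Δs_k = 2*(3*k + 14)/(k**5 + 20*k**4 + 155*k**3 + 580*k**2 + 1044*k + 720). ✓

Yes. s_k = \frac{k \left(k^{2} + 10 k + 31\right)}{15 \left(k^{3} + 10 k^{2} + 31 k + 30\right)}.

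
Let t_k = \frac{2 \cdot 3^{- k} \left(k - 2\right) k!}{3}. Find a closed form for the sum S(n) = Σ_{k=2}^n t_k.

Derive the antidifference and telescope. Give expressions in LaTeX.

Step 1: r(k) = (k**2 - 1)/(3*(k - 2)).
Factor: A=k/3 + 1/3; B=1; C=k - 2.
Key eq: (k/3 + 1/3)·f(k+1) = (1)·f(k) + (k - 2).
Degrees (1,0,1) ⇒ d ≤ 0.
Solve for f: f(k) = 3 (degree 0 ≤ 0).
R(k) = B(k−1)·f(k)/C(k) = 3/(k - 2); s_k = R·t_k = 2*factorial(k)/3**k.
s_(k+1) − s_k = 2*(k - 2)*factorial(k)/(3*3**k) = t_k.
Evaluate: s_(n+1) = 2*3**(-n - 1)*factorial(n + 1); subtract s_(2) = 4/9 ⇒ S(n) = 2*3**(-n - 2)*(-2*3**n + 3*n*factorial(n) + 3*factorial(n)).

S(n) = 2 \cdot 3^{- n - 2} \left(- 2 \cdot 3^{n} + 3 n n! + 3 n!\right)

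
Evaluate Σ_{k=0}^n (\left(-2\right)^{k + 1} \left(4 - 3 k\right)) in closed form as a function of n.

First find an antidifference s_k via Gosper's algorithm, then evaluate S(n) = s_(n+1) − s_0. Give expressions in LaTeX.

S(n) = 4 \left(-2\right)^{n} n - 4 \left(-2\right)^{n} - 4

t_(k+1)/t_k = 2*(1 - 3*k)/(3*k - 4).
So A=-2 and B=1, with C=k - 4/3.
Key eq: (-2)·f(k+1) = (1)·f(k) + (k - 4/3).
Degrees (0,0,1) ⇒ d ≤ 1.
Solving with deg f ≤ 1: f(k) = -(k - 2)/3.
Then R = B(k−1)f/C = -(k - 2)/(3*k - 4), so s_k = R(k)·t_k = (-2)**(k + 1)*(k - 2).
Verify: (-2)**(k + 1)*(4 - 3*k) matches t_k.
Evaluate: s_(n+1) = (-2)**(n + 2)*(n - 1); subtract s_(0) = 4 ⇒ S(n) = 4*(-2)**n*n - 4*(-2)**n - 4.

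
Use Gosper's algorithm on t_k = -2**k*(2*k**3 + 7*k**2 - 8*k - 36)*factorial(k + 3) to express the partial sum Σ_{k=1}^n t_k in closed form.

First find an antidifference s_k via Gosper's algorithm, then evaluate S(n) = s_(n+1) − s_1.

S(n) = -2*2**n*n**2*factorial(n + 4) + 10*2**n*factorial(n + 4) - 240

t_(k+1)/t_k = 2*(2*k**4 + 21*k**3 + 64*k**2 + 13*k - 140)/(2*k**3 + 7*k**2 - 8*k - 36).
Gosper form: A/B · C(k+1)/C(k) with A=2*k + 8, B=1, C=k**3 + 7*k**2/2 - 4*k - 18.
f must satisfy (2*k + 8)·f(k+1) − (1)·f(k) = k**3 + 7*k**2/2 - 4*k - 18.
deg f ≤ 2 (via 1,0,3).
Match coefficients ⇒ f(k) = (k**2 - 2*k - 4)/2.
R(k) = B(k−1)·f(k)/C(k) = (k**2 - 2*k - 4)/(2*k**3 + 7*k**2 - 8*k - 36); s_k = R·t_k = 2**k*(-k**2 + 2*k + 4)*factorial(k + 3).
Check: Δs_k = -2**k*(2*k**3 + 7*k**2 - 8*k - 36)*factorial(k + 3). ✓
Σ_(k=1)^n t_k = s_(n+1) − s_(1) = (-2**(n + 1)*(n**2 - 5)*factorial(n + 4)) − (240), i.e. -2*2**n*n**2*factorial(n + 4) + 10*2**n*factorial(n + 4) - 240.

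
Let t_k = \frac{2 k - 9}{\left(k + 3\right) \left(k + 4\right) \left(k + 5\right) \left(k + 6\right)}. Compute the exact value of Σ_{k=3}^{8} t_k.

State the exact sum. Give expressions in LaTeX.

Compute t_(k+1)/t_k: get (k + 3)*(2*k - 7)/((k + 7)*(2*k - 9)).
Factor: A=k + 3; B=k + 7; C=k - 9/2.
Solve (k + 3)·f(k+1) − (k + 6)·f(k) = k - 9/2.
deg f ≤ 3 (via 1,1,1).
A polynomial solution: f(k) = -k*(k**2 + 12*k + 77)/60.
So s_k = (B(k−1)f/C)·t_k = (-k*(k + 6)*(k**2 + 12*k + 77)/(30*(2*k - 9)))·t_k = k*(-k**2 - 12*k - 77)/(30*(k + 3)*(k + 4)*(k + 5)).
Verify: (2*k - 9)/(k**4 + 18*k**3 + 119*k**2 + 342*k + 360) matches t_k.
Telescoping: Σ = s_(9) − s_(3) = -19/520 − (-61/1680) = -1/4368.

Σ = -1/4368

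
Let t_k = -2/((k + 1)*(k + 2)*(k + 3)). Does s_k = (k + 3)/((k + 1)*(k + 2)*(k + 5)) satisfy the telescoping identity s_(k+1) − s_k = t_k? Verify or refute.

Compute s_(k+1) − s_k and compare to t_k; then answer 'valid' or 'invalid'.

s_(k+1) = (k + 4)/((k + 2)*(k + 3)*(k + 6))
s_(k+1) − s_k = ((k + 1)*(k + 4)*(k + 5) - (k + 3)**2*(k + 6))/((k + 1)*(k + 2)*(k + 3)*(k + 5)*(k + 6))
(s_(k+1) − s_k) − t_k = 2*(3*k + 13)/(k**5 + 17*k**4 + 107*k**3 + 307*k**2 + 396*k + 180)

Invalid: residual 2*(3*k + 13)/(k**5 + 17*k**4 + 107*k**3 + 307*k**2 + 396*k + 180) ≠ 0.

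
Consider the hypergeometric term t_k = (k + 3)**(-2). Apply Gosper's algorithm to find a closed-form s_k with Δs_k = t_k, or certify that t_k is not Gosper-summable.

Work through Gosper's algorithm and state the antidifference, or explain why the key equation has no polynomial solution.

The ratio is (k + 3)**2/(k + 4)**2.
Gosper form: A/B · C(k+1)/C(k) with A=k**2 + 6*k + 9, B=k**2 + 8*k + 16, C=1.
f must satisfy (k**2 + 6*k + 9)·f(k+1) − (k**2 + 6*k + 9)·f(k) = 1.
Bound: deg f ≤ 0.
f = c0 ⇒ A·f(k+1) − B(k−1)·f(k) − C = -1. The system {-1 = 0} is inconsistent; no antidifference.

none — t_k is not Gosper-summable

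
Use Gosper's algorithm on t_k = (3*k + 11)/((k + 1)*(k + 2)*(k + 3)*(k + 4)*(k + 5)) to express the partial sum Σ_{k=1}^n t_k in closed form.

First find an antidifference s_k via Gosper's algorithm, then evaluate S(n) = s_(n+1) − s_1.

S(n) = n*(n**2 + 10*n + 31)/(30*(n**3 + 10*n**2 + 31*n + 30))

t_(k+1)/t_k = (k + 1)*(3*k + 14)/((k + 6)*(3*k + 11)).
Factor: A=k + 1; B=k + 6; C=k + 11/3.
Key eq: (k + 1)·f(k+1) = (k + 5)·f(k) + (k + 11/3).
Degrees (1,1,1) ⇒ d ≤ 4.
Match coefficients ⇒ f(k) = k*(k + 3)*(k**2 + 7*k + 14)/24.
Then R = B(k−1)f/C = k*(k + 3)*(k + 5)*(k**2 + 7*k + 14)/(8*(3*k + 11)), so s_k = R(k)·t_k = k*(k**2 + 7*k + 14)/(8*(k**3 + 7*k**2 + 14*k + 8)).
Δs = (3*k + 11)/(k**5 + 15*k**4 + 85*k**3 + 225*k**2 + 274*k + 120), as required.
Telescope: S(n) = s_(n+1) − s_(1) = (n**3 + 10*n**2 + 31*n + 22)/(8*(n**3 + 10*n**2 + 31*n + 30)) − (11/120) = n*(n**2 + 10*n + 31)/(30*(n**3 + 10*n**2 + 31*n + 30)).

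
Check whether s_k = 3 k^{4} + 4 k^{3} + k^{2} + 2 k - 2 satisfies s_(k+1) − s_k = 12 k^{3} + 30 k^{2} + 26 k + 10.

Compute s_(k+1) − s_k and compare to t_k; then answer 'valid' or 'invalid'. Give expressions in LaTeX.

s_(k+1) = 3*k**4 + 16*k**3 + 31*k**2 + 28*k + 8
s_(k+1) − s_k = 12*k**3 + 30*k**2 + 26*k + 10
(s_(k+1) − s_k) − t_k = 0

valid; difference matches t_k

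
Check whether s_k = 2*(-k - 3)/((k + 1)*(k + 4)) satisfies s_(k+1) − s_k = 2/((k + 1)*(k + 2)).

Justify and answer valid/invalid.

s_(k+1) = 2*(-k - 4)/((k + 2)*(k + 5))
s_(k+1) − s_k = 2*(k**2 + 7*k + 14)/(k**4 + 12*k**3 + 49*k**2 + 78*k + 40)
(s_(k+1) − s_k) − t_k = 4*(-k - 3)/(k**4 + 12*k**3 + 49*k**2 + 78*k + 40)

Invalid: residual 4*(-k - 3)/(k**4 + 12*k**3 + 49*k**2 + 78*k + 40) ≠ 0.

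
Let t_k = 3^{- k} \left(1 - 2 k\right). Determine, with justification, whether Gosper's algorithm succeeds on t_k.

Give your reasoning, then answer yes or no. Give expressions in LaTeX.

r(k) = (2*k + 1)/(3*(2*k - 1)) after simplifying.
A = 1/3, B = 1, C = k - 1/2.
f must satisfy (1/3)·f(k+1) − (1)·f(k) = k - 1/2.
deg f ≤ 1 (via 0,0,1).
Solve for f: f(k) = -3*k/2 (degree 1 ≤ 1).
Certificate R = B(k−1)f/C = -3*k/(2*k - 1) gives s_k = 3**(1 - k)*k.
Check: Δs_k = (1 - 2*k)/3**k. ✓

Yes. s_k = 3^{1 - k} k.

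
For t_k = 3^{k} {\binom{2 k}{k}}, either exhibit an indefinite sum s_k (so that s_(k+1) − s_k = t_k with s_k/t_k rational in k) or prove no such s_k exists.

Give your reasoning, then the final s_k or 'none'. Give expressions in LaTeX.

none — t_k is not Gosper-summable

The ratio is 6*(2*k + 1)/(k + 1).
Normal form (A,B,C) = (12*k + 6, k + 1, 1).
Set up (12*k + 6)·f(k+1) − (k)·f(k) − (1) = 0.
d = -1 from the (1,1,0) case.
d = -1 < 0 ⇒ no nonzero polynomial f; not summable.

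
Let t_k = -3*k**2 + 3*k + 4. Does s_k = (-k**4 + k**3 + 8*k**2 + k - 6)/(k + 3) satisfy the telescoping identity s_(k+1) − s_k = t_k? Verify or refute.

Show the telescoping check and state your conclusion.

s_(k+1) = (-k**4 - 3*k**3 + 5*k**2 + 16*k + 3)/(k + 4)
s_(k+1) − s_k = (-3*k**4 - 16*k**3 - 2*k**2 + 53*k + 33)/(k**2 + 7*k + 12)
(s_(k+1) − s_k) − t_k = (2*k**3 + 9*k**2 - 11*k - 15)/(k**2 + 7*k + 12)

Invalid: residual (2*k**3 + 9*k**2 - 11*k - 15)/(k**2 + 7*k + 12) ≠ 0.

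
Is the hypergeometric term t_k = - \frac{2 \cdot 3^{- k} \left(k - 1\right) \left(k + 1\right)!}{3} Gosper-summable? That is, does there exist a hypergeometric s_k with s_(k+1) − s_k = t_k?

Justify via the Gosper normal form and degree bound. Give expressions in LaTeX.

Step 1: r(k) = k*(k + 2)/(3*(k - 1)).
Take A(k)=k/3 + 2/3, B(k)=1, C(k)=k - 1.
Solve (k/3 + 2/3)·f(k+1) − (1)·f(k) = k - 1.
deg f ≤ 0 (via 1,0,1).
Coefficient equations give f(k) = 3.
R(k) = B(k−1)·f(k)/C(k) = 3/(k - 1); s_k = R·t_k = -2*factorial(k + 1)/3**k.
Verify: -2*(k - 1)*factorial(k + 1)/(3*3**k) matches t_k.

Yes. s_k = - 2 \cdot 3^{- k} \left(k + 1\right)!.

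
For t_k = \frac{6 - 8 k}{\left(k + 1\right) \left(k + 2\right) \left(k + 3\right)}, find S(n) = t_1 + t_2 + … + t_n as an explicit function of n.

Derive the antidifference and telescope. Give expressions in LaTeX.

The ratio is (k + 1)*(4*k + 1)/((k + 4)*(4*k - 3)).
A = k + 1, B = k + 4, C = k - 3/4.
f must satisfy (k + 1)·f(k+1) − (k + 3)·f(k) = k - 3/4.
d = 2 from the (1,1,1) case.
A polynomial solution: f(k) = k*(k - 13)/16.
R(k) = B(k−1)·f(k)/C(k) = k*(k - 13)*(k + 3)/(4*(4*k - 3)); s_k = R·t_k = -k*(k - 13)/(2*(k + 1)*(k + 2)).
Δs = 2*(3 - 4*k)/(k**3 + 6*k**2 + 11*k + 6), as required.
Σ_(k=1)^n t_k = s_(n+1) − s_(1) = ((-n**2 + 11*n + 12)/(2*(n**2 + 5*n + 6))) − (1), i.e. n*(1 - 3*n)/(2*(n**2 + 5*n + 6)).

S(n) = \frac{n \left(1 - 3 n\right)}{2 \left(n^{2} + 5 n + 6\right)}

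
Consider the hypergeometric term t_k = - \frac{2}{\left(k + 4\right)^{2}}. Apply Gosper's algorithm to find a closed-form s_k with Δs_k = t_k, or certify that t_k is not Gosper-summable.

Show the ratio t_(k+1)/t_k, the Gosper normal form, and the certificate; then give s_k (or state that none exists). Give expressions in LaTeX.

no hypergeometric antidifference exists

r(k) = (k + 4)**2/(k + 5)**2 after simplifying.
So A=k**2 + 8*k + 16 and B=k**2 + 10*k + 25, with C=1.
Solve (k**2 + 8*k + 16)·f(k+1) − (k**2 + 8*k + 16)·f(k) = 1.
From deg A=2, deg B=2, deg C=0: d=0.
f = c0 ⇒ A·f(k+1) − B(k−1)·f(k) − C = -1. The system {-1 = 0} is inconsistent; no antidifference.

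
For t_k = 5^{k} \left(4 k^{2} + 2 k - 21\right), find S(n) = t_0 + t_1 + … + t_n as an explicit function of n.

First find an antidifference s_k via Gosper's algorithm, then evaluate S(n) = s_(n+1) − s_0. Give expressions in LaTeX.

S(n) = 5^{n + 1} n^{2} - 5^{n + 2} + 4

r(k) = 5*(4*k**2 + 10*k - 15)/(4*k**2 + 2*k - 21) after simplifying.
So A=5 and B=1, with C=k**2 + k/2 - 21/4.
Solve (5)·f(k+1) − (1)·f(k) = k**2 + k/2 - 21/4.
deg f ≤ 2 (via 0,0,2).
A polynomial solution: f(k) = (k**2 - 2*k - 4)/4.
Get s_k = R·t_k = 5**k*(k**2 - 2*k - 4) with R(k) = B(k−1)f(k)/C(k) = (k**2 - 2*k - 4)/(4*k**2 + 2*k - 21).
Check: Δs_k = 5**k*(4*k**2 + 2*k - 21). ✓
Σ_(k=0)^n t_k = s_(n+1) − s_(0) = (5**(n + 1)*(n**2 - 5)) − (-4), i.e. 5**(n + 1)*n**2 - 5**(n + 2) + 4.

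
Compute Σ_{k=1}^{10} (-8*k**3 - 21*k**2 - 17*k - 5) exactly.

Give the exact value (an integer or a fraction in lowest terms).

Step 1: r(k) = (8*k**3 + 45*k**2 + 83*k + 51)/(8*k**3 + 21*k**2 + 17*k + 5).
Normal form (A,B,C) = (1, 1, k**3 + 21*k**2/8 + 17*k/8 + 5/8).
f must satisfy (1)·f(k+1) − (1)·f(k) = k**3 + 21*k**2/8 + 17*k/8 + 5/8.
d = 4 from the (0,0,3) case.
A polynomial solution: f(k) = k**3*(2*k + 3)/8.
Then R = B(k−1)f/C = k**3*(2*k + 3)/(8*k**3 + 21*k**2 + 17*k + 5), so s_k = R(k)·t_k = k**3*(-2*k - 3).
Δs = -8*k**3 - 21*k**2 - 17*k - 5, as required.
Evaluate s at k=11 and k=1: -33275 and -5; difference -33270.

Σ = -33270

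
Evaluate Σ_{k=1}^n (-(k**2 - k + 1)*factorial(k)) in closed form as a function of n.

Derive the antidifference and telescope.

t_(k+1)/t_k = -(k + 1)*(k - (k + 1)**2)/(k**2 - k + 1).
A = k + 1, B = 1, C = k**2 - k + 1.
Set up (k + 1)·f(k+1) − (1)·f(k) − (k**2 - k + 1) = 0.
Bound: deg f ≤ 1.
Match coefficients ⇒ f(k) = k - 2.
Get s_k = R·t_k = -(k - 2)*factorial(k) with R(k) = B(k−1)f(k)/C(k) = (k - 2)/(k**2 - k + 1).
s_(k+1) − s_k = -(k**2 - k + 1)*factorial(k) = t_k.
Σ_(k=1)^n t_k = s_(n+1) − s_(1) = (-(n - 1)*factorial(n + 1)) − (1), i.e. -n**2*factorial(n) + factorial(n) - 1.

S(n) = -n**2*factorial(n) + factorial(n) - 1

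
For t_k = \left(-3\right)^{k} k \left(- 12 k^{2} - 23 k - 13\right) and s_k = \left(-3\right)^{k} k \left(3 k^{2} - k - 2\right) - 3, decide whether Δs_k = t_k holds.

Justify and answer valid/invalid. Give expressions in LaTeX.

s_(k+1) = 3*(-3)**k*(k + 1)*(k - 3*(k + 1)**2 + 3) - 3
s_(k+1) − s_k = (-3)**k*k*(-12*k**2 - 23*k - 13)
(s_(k+1) − s_k) − t_k = 0

valid (s_(k+1) − s_k reduces to t_k)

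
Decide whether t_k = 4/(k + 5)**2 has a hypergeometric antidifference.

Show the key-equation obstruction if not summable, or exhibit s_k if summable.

r(k) = (k + 5)**2/(k + 6)**2 after simplifying.
Gosper form: A/B · C(k+1)/C(k) with A=k**2 + 10*k + 25, B=k**2 + 12*k + 36, C=1.
Need (k**2 + 10*k + 25)·f(k+1) − (k**2 + 10*k + 25)·f(k) = 1.
d = 0 from the (2,2,0) case.
Write f(k) = c0. Then LHS − RHS = -1, requiring -1 = 0: contradictory. No certificate.

No — the linear system for f has no solution.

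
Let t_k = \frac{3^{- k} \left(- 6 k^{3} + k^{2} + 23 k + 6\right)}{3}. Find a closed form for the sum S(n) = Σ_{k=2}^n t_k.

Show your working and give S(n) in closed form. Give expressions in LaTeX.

t_(k+1)/t_k = (6*k**3 + 17*k**2 - 7*k - 24)/(3*(6*k**3 - k**2 - 23*k - 6)).
Normal form (A,B,C) = (1/3, 1, k**3 - k**2/6 - 23*k/6 - 1).
f must satisfy (1/3)·f(k+1) − (1)·f(k) = k**3 - k**2/6 - 23*k/6 - 1.
d = 3 from the (0,0,3) case.
Match coefficients ⇒ f(k) = -(3*k**3 + 4*k**2 - 3*k - 1)/2.
Then R = B(k−1)f/C = -3*(3*k**3 + 4*k**2 - 3*k - 1)/(6*k**3 - k**2 - 23*k - 6), so s_k = R(k)·t_k = (3*k**3 + 4*k**2 - 3*k - 1)/3**k.
Verify: (-6*k**3 + k**2 + 23*k + 6)/(3*3**k) matches t_k.
Evaluate: s_(n+1) = 3**(-n - 1)*(3*n**3 + 13*n**2 + 14*n + 3); subtract s_(2) = 11/3 ⇒ S(n) = 3**(-n - 1)*(-11*3**n + 3*n**3 + 13*n**2 + 14*n + 3).

S(n) = 3^{- n - 1} \left(- 11 \cdot 3^{n} + 3 n^{3} + 13 n^{2} + 14 n + 3\right)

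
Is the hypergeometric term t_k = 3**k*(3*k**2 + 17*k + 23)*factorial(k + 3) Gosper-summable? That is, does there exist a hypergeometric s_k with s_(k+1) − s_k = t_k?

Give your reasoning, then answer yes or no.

r(k) = 3*(3*k**3 + 35*k**2 + 135*k + 172)/(3*k**2 + 17*k + 23) after simplifying.
Normal form (A,B,C) = (3*k + 12, 1, k**2 + 17*k/3 + 23/3).
Key eq: (3*k + 12)·f(k+1) = (1)·f(k) + (k**2 + 17*k/3 + 23/3).
d = 1 from the (1,0,2) case.
A polynomial solution: f(k) = (k + 1)/3.
R(k) = B(k−1)·f(k)/C(k) = (k + 1)/(3*k**2 + 17*k + 23); s_k = R·t_k = 3**k*(k + 1)*factorial(k + 3).
Δs = 3**k*(3*k**2 + 17*k + 23)*factorial(k + 3), as required.

Yes. s_k = 3**k*(k + 1)*factorial(k + 3).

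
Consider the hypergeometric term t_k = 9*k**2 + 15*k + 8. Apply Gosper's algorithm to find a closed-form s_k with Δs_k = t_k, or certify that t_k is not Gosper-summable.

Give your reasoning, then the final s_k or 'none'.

r(k) = (9*k**2 + 33*k + 32)/(9*k**2 + 15*k + 8) after simplifying.
Gosper form: A/B · C(k+1)/C(k) with A=1, B=1, C=k**2 + 5*k/3 + 8/9.
Need (1)·f(k+1) − (1)·f(k) = k**2 + 5*k/3 + 8/9.
From deg A=0, deg B=0, deg C=2: d=3.
Solve for f: f(k) = k*(3*k**2 + 3*k + 2)/9 (degree 3 ≤ 3).
Certificate R = B(k−1)f/C = k*(3*k**2 + 3*k + 2)/(9*k**2 + 15*k + 8) gives s_k = k*(3*k**2 + 3*k + 2).
Δs = 9*k**2 + 15*k + 8, as required.

s_k = k*(3*k**2 + 3*k + 2)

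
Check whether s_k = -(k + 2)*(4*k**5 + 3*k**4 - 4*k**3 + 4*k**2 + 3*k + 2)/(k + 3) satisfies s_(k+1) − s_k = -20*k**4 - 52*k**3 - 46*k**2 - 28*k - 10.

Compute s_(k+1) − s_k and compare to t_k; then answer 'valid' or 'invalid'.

Invalid: residual (16*k**5 + 109*k**4 + 206*k**3 + 162*k**2 + 91*k + 28)/(k**2 + 7*k + 12) ≠ 0.

s_(k+1) = (-4*k**6 - 35*k**5 - 117*k**4 - 194*k**3 - 181*k**2 - 105*k - 36)/(k + 4)
s_(k+1) − s_k = (-20*k**6 - 176*k**5 - 541*k**4 - 768*k**3 - 596*k**2 - 315*k - 92)/(k**2 + 7*k + 12)
(s_(k+1) − s_k) − t_k = (16*k**5 + 109*k**4 + 206*k**3 + 162*k**2 + 91*k + 28)/(k**2 + 7*k + 12)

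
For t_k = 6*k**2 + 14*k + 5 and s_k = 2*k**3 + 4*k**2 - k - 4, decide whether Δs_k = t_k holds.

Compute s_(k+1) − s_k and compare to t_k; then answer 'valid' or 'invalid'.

Valid — Δs_k = t_k.

s_(k+1) = 2*k**3 + 10*k**2 + 13*k + 1
s_(k+1) − s_k = 6*k**2 + 14*k + 5
(s_(k+1) − s_k) − t_k = 0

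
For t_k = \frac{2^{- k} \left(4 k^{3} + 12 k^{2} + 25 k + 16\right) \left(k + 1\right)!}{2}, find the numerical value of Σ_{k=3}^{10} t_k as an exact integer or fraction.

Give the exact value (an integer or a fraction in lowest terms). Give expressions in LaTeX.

Ratio r(k) = (4*k**4 + 32*k**3 + 109*k**2 + 179*k + 114)/(2*(4*k**3 + 12*k**2 + 25*k + 16)).
So A=k/2 + 1 and B=1, with C=k**3 + 3*k**2 + 25*k/4 + 4.
Need (k/2 + 1)·f(k+1) − (1)·f(k) = k**3 + 3*k**2 + 25*k/4 + 4.
Bound: deg f ≤ 2.
Coefficient equations give f(k) = (2*k + 1)**2/2.
So s_k = (B(k−1)f/C)·t_k = (2*(2*k + 1)**2/(4*k**3 + 12*k**2 + 25*k + 16))·t_k = (2*k + 1)**2*factorial(k + 1)/2**k.
Verify: (4*k**3 + 12*k**2 + 25*k + 16)*factorial(k + 1)/(2*2**k) matches t_k.
Σ_(k=3)^(10) t_k = s_(11) − s_(3) = 247452975/2 − (147) = 247452681/2.

Σ = 247452681/2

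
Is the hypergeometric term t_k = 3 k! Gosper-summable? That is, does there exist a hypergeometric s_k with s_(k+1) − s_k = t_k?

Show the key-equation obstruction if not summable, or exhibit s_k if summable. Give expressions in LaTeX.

Ratio r(k) = k + 1.
Normal form (A,B,C) = (k + 1, 1, 1).
Solve (k + 1)·f(k+1) − (1)·f(k) = 1.
d = -1 from the (1,0,0) case.
Bound -1 < 0, so the key equation has no polynomial solution.

No — t_k has no hypergeometric antidifference.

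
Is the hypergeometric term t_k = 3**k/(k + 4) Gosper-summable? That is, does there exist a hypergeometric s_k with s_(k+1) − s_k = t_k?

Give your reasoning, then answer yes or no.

t_(k+1)/t_k = 3*(k + 4)/(k + 5).
Factor: A=3*k + 12; B=k + 5; C=1.
Set up (3*k + 12)·f(k+1) − (k + 4)·f(k) − (1) = 0.
Degrees (1,1,0) ⇒ d ≤ -1.
d = -1 < 0 ⇒ no nonzero polynomial f; not summable.

No. Not Gosper-summable.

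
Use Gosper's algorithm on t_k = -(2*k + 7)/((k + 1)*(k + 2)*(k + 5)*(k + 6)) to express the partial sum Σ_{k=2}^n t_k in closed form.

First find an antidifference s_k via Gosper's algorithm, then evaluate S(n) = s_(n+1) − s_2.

Compute t_(k+1)/t_k: get (k + 1)*(k + 5)*(2*k + 9)/((k + 3)*(k + 7)*(2*k + 7)).
Gosper form: A/B · C(k+1)/C(k) with A=k + 1, B=k + 7, C=k**3 + 21*k**2/2 + 73*k/2 + 42.
Solve (k + 1)·f(k+1) − (k + 6)·f(k) = k**3 + 21*k**2/2 + 73*k/2 + 42.
Bound: deg f ≤ 5.
Solve for f: f(k) = k*(k + 2)*(k + 3)*(k + 4)*(k + 6)/10 (degree 5 ≤ 5).
So s_k = (B(k−1)f/C)·t_k = (k*(k + 2)*(k + 6)**2/(5*(2*k + 7)))·t_k = k*(-k - 6)/(5*(k**2 + 6*k + 5)).
s_(k+1) − s_k = (-2*k - 7)/(k**4 + 14*k**3 + 65*k**2 + 112*k + 60) = t_k.
s_(n+1) = (-n**2 - 8*n - 7)/(5*(n**2 + 8*n + 12)) and s_(2) = -16/105, so S(n) = (-n**2 - 8*n + 9)/(21*(n**2 + 8*n + 12)).

S(n) = (-n**2 - 8*n + 9)/(21*(n**2 + 8*n + 12))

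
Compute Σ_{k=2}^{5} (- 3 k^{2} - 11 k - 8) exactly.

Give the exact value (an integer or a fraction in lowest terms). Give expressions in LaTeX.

The ratio is (3*k**2 + 17*k + 22)/(3*k**2 + 11*k + 8).
A = 1, B = 1, C = k**2 + 11*k/3 + 8/3.
Solve (1)·f(k+1) − (1)·f(k) = k**2 + 11*k/3 + 8/3.
Degrees (0,0,2) ⇒ d ≤ 3.
Match coefficients ⇒ f(k) = k*(k + 1)*(k + 3)/3.
Then R = B(k−1)f/C = k*(k + 3)/(3*k + 8), so s_k = R(k)·t_k = k*(-k**2 - 4*k - 3).
Δs = -3*k**2 - 11*k - 8, as required.
Σ_(k=2)^(5) t_k = s_(6) − s_(2) = -378 − (-30) = -348.

Σ = -348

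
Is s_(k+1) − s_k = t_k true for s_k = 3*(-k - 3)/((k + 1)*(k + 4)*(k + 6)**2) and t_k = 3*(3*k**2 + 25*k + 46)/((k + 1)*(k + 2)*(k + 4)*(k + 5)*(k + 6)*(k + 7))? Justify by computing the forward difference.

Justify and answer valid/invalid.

s_(k+1) = 3*(-k - 4)/((k + 2)*(k + 5)*(k + 7)**2)
s_(k+1) − s_k = 3*(-(k + 1)*(k + 4)**2*(k + 6)**2 + (k + 2)*(k + 3)*(k + 5)*(k + 7)**2)/((k + 1)*(k + 2)*(k + 4)*(k + 5)*(k + 6)**2*(k + 7)**2)
(s_(k+1) − s_k) − t_k = 9*(-4*k**3 - 57*k**2 - 255*k - 346)/(k**8 + 38*k**7 + 614*k**6 + 5480*k**5 + 29333*k**4 + 95450*k**3 + 181732*k**2 + 181272*k + 70560)

Invalid: residual 9*(-4*k**3 - 57*k**2 - 255*k - 346)/(k**8 + 38*k**7 + 614*k**6 + 5480*k**5 + 29333*k**4 + 95450*k**3 + 181732*k**2 + 181272*k + 70560) ≠ 0.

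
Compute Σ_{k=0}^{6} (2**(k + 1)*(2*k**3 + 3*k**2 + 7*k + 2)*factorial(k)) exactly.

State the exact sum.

Σ = 56770556

Step 1: r(k) = 2*(2*k**4 + 11*k**3 + 28*k**2 + 33*k + 14)/(2*k**3 + 3*k**2 + 7*k + 2).
Gosper form: A/B · C(k+1)/C(k) with A=2*k + 2, B=1, C=k**3 + 3*k**2/2 + 7*k/2 + 1.
Solve (2*k + 2)·f(k+1) − (1)·f(k) = k**3 + 3*k**2/2 + 7*k/2 + 1.
deg f ≤ 2 (via 1,0,3).
Match coefficients ⇒ f(k) = (k**2 - k + 2)/2.
So s_k = (B(k−1)f/C)·t_k = ((k**2 - k + 2)/(2*k**3 + 3*k**2 + 7*k + 2))·t_k = 2**(k + 1)*(k**2 - k + 2)*factorial(k).
s_(k+1) − s_k = 2**(k + 1)*(2*k**3 + 3*k**2 + 7*k + 2)*factorial(k) = t_k.
Σ_(k=0)^(6) t_k = s_(7) − s_(0) = 56770560 − (4) = 56770556.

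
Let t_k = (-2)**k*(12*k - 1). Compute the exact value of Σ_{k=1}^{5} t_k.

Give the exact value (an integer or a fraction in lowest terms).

t_(k+1)/t_k = 2*(-12*k - 11)/(12*k - 1).
Factor: A=-2; B=1; C=k - 1/12.
Key eq: (-2)·f(k+1) = (1)·f(k) + (k - 1/12).
From deg A=0, deg B=0, deg C=1: d=1.
Coefficient equations give f(k) = -(4*k - 3)/12.
Then R = B(k−1)f/C = -(4*k - 3)/(12*k - 1), so s_k = R(k)·t_k = (-2)**k*(3 - 4*k).
Check: Δs_k = (-2)**k*(12*k - 1). ✓
Evaluate s at k=6 and k=1: -1344 and 2; difference -1346.

Σ = -1346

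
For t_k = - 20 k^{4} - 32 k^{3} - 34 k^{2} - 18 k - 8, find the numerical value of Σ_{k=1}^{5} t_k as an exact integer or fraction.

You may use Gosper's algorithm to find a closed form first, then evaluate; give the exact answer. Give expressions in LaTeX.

Σ = -28960

t_(k+1)/t_k = (10*k**4 + 56*k**3 + 125*k**2 + 131*k + 56)/(10*k**4 + 16*k**3 + 17*k**2 + 9*k + 4).
So A=1 and B=1, with C=k**4 + 8*k**3/5 + 17*k**2/10 + 9*k/10 + 2/5.
Set up (1)·f(k+1) − (1)·f(k) − (k**4 + 8*k**3/5 + 17*k**2/10 + 9*k/10 + 2/5) = 0.
Degrees (0,0,4) ⇒ d ≤ 5.
Match coefficients ⇒ f(k) = k*(2*k**4 - k**3 + k**2 + 2)/10.
So s_k = (B(k−1)f/C)·t_k = (k*(2*k**4 - k**3 + k**2 + 2)/(10*k**4 + 16*k**3 + 17*k**2 + 9*k + 4))·t_k = 2*k*(-2*k**4 + k**3 - k**2 - 2).
Check: Δs_k = -20*k**4 - 32*k**3 - 34*k**2 - 18*k - 8. ✓
Evaluate s at k=6 and k=1: -28968 and -8; difference -28960.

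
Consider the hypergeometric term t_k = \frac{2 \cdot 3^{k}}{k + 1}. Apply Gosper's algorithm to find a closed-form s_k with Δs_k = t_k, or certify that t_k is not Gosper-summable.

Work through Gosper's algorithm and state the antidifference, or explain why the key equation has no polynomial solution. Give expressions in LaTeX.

none (Gosper's algorithm certifies no s_k)

r(k) = 3*(k + 1)/(k + 2) after simplifying.
Factor: A=3*k + 3; B=k + 2; C=1.
Key eq: (3*k + 3)·f(k+1) = (k + 1)·f(k) + (1).
deg f ≤ -1 (via 1,1,0).
d = -1 < 0 ⇒ no nonzero polynomial f; not summable.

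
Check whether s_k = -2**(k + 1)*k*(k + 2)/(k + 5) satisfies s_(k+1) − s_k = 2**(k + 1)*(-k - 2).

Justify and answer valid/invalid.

s_(k+1) = -2**(k + 2)*(k + 1)*(k + 3)/(k + 6)
s_(k+1) − s_k = 2**(k + 1)*(-k**3 - 10*k**2 - 34*k - 30)/(k**2 + 11*k + 30)
(s_(k+1) − s_k) − t_k = 6*2**k*(k**2 + 6*k + 10)/(k**2 + 11*k + 30)

Invalid: residual 6*2**k*(k**2 + 6*k + 10)/(k**2 + 11*k + 30) ≠ 0.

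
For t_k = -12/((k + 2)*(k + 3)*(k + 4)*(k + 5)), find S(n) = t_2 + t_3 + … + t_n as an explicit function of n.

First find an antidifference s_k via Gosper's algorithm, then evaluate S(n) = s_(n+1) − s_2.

r(k) = (k + 2)/(k + 6) after simplifying.
A = k + 2, B = k + 6, C = 1.
Key eq: (k + 2)·f(k+1) = (k + 5)·f(k) + (1).
From deg A=1, deg B=1, deg C=0: d=3.
Match coefficients ⇒ f(k) = k*(k**2 + 9*k + 26)/72.
Get s_k = R·t_k = k*(-k**2 - 9*k - 26)/(6*(k + 2)*(k + 3)*(k + 4)) with R(k) = B(k−1)f(k)/C(k) = k*(k + 5)*(k**2 + 9*k + 26)/72.
Δs = -12/(k**4 + 14*k**3 + 71*k**2 + 154*k + 120), as required.
Σ_(k=2)^n t_k = s_(n+1) − s_(2) = ((-n**3 - 12*n**2 - 47*n - 36)/(6*(n**3 + 12*n**2 + 47*n + 60))) − (-2/15), i.e. (-n**3 - 12*n**2 - 47*n + 60)/(30*(n**3 + 12*n**2 + 47*n + 60)).

S(n) = (-n**3 - 12*n**2 - 47*n + 60)/(30*(n**3 + 12*n**2 + 47*n + 60))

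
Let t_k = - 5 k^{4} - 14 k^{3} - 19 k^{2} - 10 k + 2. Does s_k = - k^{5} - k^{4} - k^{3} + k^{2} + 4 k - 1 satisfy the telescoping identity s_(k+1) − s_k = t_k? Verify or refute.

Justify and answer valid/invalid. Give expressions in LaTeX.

Valid — Δs_k = t_k.

s_(k+1) = -k**5 - 6*k**4 - 15*k**3 - 18*k**2 - 6*k + 1
s_(k+1) − s_k = -5*k**4 - 14*k**3 - 19*k**2 - 10*k + 2
(s_(k+1) − s_k) − t_k = 0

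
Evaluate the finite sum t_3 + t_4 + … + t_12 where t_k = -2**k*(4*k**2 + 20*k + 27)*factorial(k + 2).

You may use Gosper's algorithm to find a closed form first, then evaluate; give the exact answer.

Σ = -310661584257015360

The ratio is 2*(4*k**3 + 40*k**2 + 135*k + 153)/(4*k**2 + 20*k + 27).
Factor: A=2*k + 6; B=1; C=k**2 + 5*k + 27/4.
Solve (2*k + 6)·f(k+1) − (1)·f(k) = k**2 + 5*k + 27/4.
deg f ≤ 1 (via 1,0,2).
Coefficient equations give f(k) = (2*k + 3)/4.
Get s_k = R·t_k = -2**k*(2*k + 3)*factorial(k + 2) with R(k) = B(k−1)f(k)/C(k) = (2*k + 3)/(4*k**2 + 20*k + 27).
Check: Δs_k = -2**k*(4*k**2 + 20*k + 27)*factorial(k + 2). ✓
Evaluate s at k=13 and k=3: -310661584257024000 and -8640; difference -310661584257015360.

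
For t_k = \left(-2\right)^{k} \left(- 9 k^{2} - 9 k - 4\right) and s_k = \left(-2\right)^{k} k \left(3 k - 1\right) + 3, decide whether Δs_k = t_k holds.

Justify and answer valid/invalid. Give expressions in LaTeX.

s_(k+1) = (-2)**(k + 1)*(k + 1)*(3*k + 2) + 3
s_(k+1) − s_k = (-2)**k*(-9*k**2 - 9*k - 4)
(s_(k+1) − s_k) − t_k = 0

valid; difference matches t_k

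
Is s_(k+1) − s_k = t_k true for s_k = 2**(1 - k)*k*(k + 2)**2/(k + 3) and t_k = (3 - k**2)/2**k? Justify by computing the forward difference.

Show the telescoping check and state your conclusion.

s_(k+1) = (k + 1)*(k + 3)**2/(2**k*(k + 4))
s_(k+1) − s_k = (-2*k*(k + 2)**2*(k + 4) + (k + 1)*(k + 3)**3)/(2**k*(k + 3)*(k + 4))
(s_(k+1) − s_k) − t_k = (k**3 + 5*k**2 + k - 9)/(2**k*(k**2 + 7*k + 12))

Invalid: residual (k**3 + 5*k**2 + k - 9)/(2**k*(k**2 + 7*k + 12)) ≠ 0.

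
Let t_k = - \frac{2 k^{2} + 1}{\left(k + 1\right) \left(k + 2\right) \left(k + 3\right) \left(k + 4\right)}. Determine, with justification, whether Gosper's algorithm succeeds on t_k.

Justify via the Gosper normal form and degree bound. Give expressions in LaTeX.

The ratio is (k + 1)*(2*(k + 1)**2 + 1)/((k + 5)*(2*k**2 + 1)).
Gosper form: A/B · C(k+1)/C(k) with A=k + 1, B=k + 5, C=k**2 + 1/2.
f must satisfy (k + 1)·f(k+1) − (k + 4)·f(k) = k**2 + 1/2.
Degrees (1,1,2) ⇒ d ≤ 3.
Solving with deg f ≤ 3: f(k) = k*(k**2 + 2)/6.
Get s_k = R·t_k = k*(-k**2 - 2)/(3*(k + 1)*(k + 2)*(k + 3)) with R(k) = B(k−1)f(k)/C(k) = k*(k + 4)*(k**2 + 2)/(3*(2*k**2 + 1)).
Δs = (-2*k**2 - 1)/(k**4 + 10*k**3 + 35*k**2 + 50*k + 24), as required.

Yes. s_k = \frac{k \left(- k^{2} - 2\right)}{3 \left(k + 1\right) \left(k + 2\right) \left(k + 3\right)}.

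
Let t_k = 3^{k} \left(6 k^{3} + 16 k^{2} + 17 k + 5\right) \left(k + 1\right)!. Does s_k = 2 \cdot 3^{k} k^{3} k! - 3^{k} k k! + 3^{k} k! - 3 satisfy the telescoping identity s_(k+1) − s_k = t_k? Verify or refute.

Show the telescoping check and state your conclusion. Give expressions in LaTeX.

Valid: the claim telescopes to t_k.

s_(k+1) = 6*3**k*k**4*factorial(k) + 24*3**k*k**3*factorial(k) + 33*3**k*k**2*factorial(k) + 21*3**k*k*factorial(k) + 6*3**k*factorial(k) - 3
s_(k+1) − s_k = 3**k*(6*k**3 + 16*k**2 + 17*k + 5)*factorial(k + 1)
(s_(k+1) − s_k) − t_k = 0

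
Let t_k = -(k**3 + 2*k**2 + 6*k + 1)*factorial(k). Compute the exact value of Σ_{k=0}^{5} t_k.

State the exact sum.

Σ = -28077

The ratio is (k**4 + 6*k**3 + 18*k**2 + 23*k + 10)/(k**3 + 2*k**2 + 6*k + 1).
Normal form (A,B,C) = (k + 1, 1, k**3 + 2*k**2 + 6*k + 1).
f must satisfy (k + 1)·f(k+1) − (1)·f(k) = k**3 + 2*k**2 + 6*k + 1.
deg f ≤ 2 (via 1,0,3).
Coefficient equations give f(k) = k**2 + 3.
So s_k = (B(k−1)f/C)·t_k = ((k**2 + 3)/(k**3 + 2*k**2 + 6*k + 1))·t_k = -(k**2 + 3)*factorial(k).
Verify: -(k**3 + 2*k**2 + 6*k + 1)*factorial(k) matches t_k.
Σ_(k=0)^(5) t_k = s_(6) − s_(0) = -28080 − (-3) = -28077.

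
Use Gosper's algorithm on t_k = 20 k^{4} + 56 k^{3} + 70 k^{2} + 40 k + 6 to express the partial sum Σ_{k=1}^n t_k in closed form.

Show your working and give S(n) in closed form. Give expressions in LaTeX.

The ratio is (10*k**4 + 68*k**3 + 179*k**2 + 214*k + 96)/(10*k**4 + 28*k**3 + 35*k**2 + 20*k + 3).
Gosper form: A/B · C(k+1)/C(k) with A=1, B=1, C=k**4 + 14*k**3/5 + 7*k**2/2 + 2*k + 3/10.
Solve (1)·f(k+1) − (1)·f(k) = k**4 + 14*k**3/5 + 7*k**2/2 + 2*k + 3/10.
deg f ≤ 5 (via 0,0,4).
Coefficient equations give f(k) = k*(k + 1)*(4*k**3 + 2*k - 3)/20.
Then R = B(k−1)f/C = k*(4*k**3 + 2*k - 3)/(2*(10*k**3 + 18*k**2 + 17*k + 3)), so s_k = R(k)·t_k = k*(4*k**4 + 4*k**3 + 2*k**2 - k - 3).
Verify: 20*k**4 + 56*k**3 + 70*k**2 + 40*k + 6 matches t_k.
Σ_(k=1)^n t_k = s_(n+1) − s_(1) = (4*n**5 + 24*n**4 + 58*n**3 + 69*n**2 + 37*n + 6) − (6), i.e. n*(4*n**4 + 24*n**3 + 58*n**2 + 69*n + 37).

S(n) = n \left(4 n^{4} + 24 n^{3} + 58 n^{2} + 69 n + 37\right)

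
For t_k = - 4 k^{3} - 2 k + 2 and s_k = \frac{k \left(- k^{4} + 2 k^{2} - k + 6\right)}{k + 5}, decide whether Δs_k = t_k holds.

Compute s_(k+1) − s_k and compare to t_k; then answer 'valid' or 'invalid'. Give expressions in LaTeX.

Invalid: residual \frac{3 \left(3 k^{4} + 22 k^{3} + 11 k - 10\right)}{k^{2} + 11 k + 30} ≠ 0.

s_(k+1) = -(k + 1)*(k + (k + 1)**4 - 2*(k + 1)**2 - 5)/(k + 6)
s_(k+1) − s_k = (-4*k**5 - 35*k**4 - 56*k**3 - 20*k**2 - 5*k + 30)/(k**2 + 11*k + 30)
(s_(k+1) − s_k) − t_k = 3*(3*k**4 + 22*k**3 + 11*k - 10)/(k**2 + 11*k + 30)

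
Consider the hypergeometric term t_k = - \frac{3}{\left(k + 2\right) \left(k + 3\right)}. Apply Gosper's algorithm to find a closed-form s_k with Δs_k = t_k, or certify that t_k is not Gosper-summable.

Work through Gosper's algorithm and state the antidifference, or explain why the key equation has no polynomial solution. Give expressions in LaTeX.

s_k = - \frac{3 k}{2 k + 4}

r(k) = (k + 2)/(k + 4) after simplifying.
Gosper form: A/B · C(k+1)/C(k) with A=k + 2, B=k + 4, C=1.
Solve (k + 2)·f(k+1) − (k + 3)·f(k) = 1.
From deg A=1, deg B=1, deg C=0: d=1.
Match coefficients ⇒ f(k) = k/2.
Certificate R = B(k−1)f/C = k*(k + 3)/2 gives s_k = -3*k/(2*k + 4).
s_(k+1) − s_k = -3/(k**2 + 5*k + 6) = t_k.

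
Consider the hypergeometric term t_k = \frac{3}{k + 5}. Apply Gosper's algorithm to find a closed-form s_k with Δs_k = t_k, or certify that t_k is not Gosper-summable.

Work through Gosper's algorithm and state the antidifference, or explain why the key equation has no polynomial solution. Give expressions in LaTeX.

r(k) = (k + 5)/(k + 6) after simplifying.
Normal form (A,B,C) = (k + 5, k + 6, 1).
f must satisfy (k + 5)·f(k+1) − (k + 5)·f(k) = 1.
From deg A=1, deg B=1, deg C=0: d=0.
Write f(k) = c0. Then LHS − RHS = -1, requiring -1 = 0: contradictory. No certificate.

none (Gosper's algorithm certifies no s_k)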